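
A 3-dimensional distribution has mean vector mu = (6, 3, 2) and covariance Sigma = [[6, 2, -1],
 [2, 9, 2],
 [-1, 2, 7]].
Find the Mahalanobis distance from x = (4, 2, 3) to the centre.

Step 1 — centre the observation: (x - mu) = (-2, -1, 1).

Step 2 — invert Sigma (cofactor / det for 3×3, or solve directly):
  Sigma^{-1} = [[0.1909, -0.0518, 0.0421],
 [-0.0518, 0.1327, -0.0453],
 [0.0421, -0.0453, 0.1618]].

Step 3 — form the quadratic (x - mu)^T · Sigma^{-1} · (x - mu):
  Sigma^{-1} · (x - mu) = (-0.288, -0.0744, 0.123).
  (x - mu)^T · [Sigma^{-1} · (x - mu)] = (-2)·(-0.288) + (-1)·(-0.0744) + (1)·(0.123) = 0.7735.

Step 4 — take square root: d = √(0.7735) ≈ 0.8795.

d(x, mu) = √(0.7735) ≈ 0.8795


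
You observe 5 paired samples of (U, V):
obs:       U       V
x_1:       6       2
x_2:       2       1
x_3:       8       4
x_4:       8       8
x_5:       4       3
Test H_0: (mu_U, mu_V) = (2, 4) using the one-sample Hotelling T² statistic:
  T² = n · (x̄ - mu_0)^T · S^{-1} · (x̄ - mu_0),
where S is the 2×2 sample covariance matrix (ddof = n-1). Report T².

Step 1 — sample mean vector:
  mean(U) = (6 + 2 + 8 + 8 + 4) / 5 = 28/5 = 5.6
  mean(V) = (2 + 1 + 4 + 8 + 3) / 5 = 18/5 = 3.6
  x̄ = (5.6, 3.6),  deviation x̄ - mu_0 = (5.6, 3.6) - (2, 4) = (3.6, -0.4).

Step 2 — sample covariance matrix, S[i,j] = (1/(n-1)) · Σ_k (x_{k,i} - mean_i) · (x_{k,j} - mean_j), divisor n-1 = 4:
  S[U,U] = ((0.4)·(0.4) + (-3.6)·(-3.6) + (2.4)·(2.4) + (2.4)·(2.4) + (-1.6)·(-1.6)) / 4 = 27.2/4 = 6.8
  S[U,V] = ((0.4)·(-1.6) + (-3.6)·(-2.6) + (2.4)·(0.4) + (2.4)·(4.4) + (-1.6)·(-0.6)) / 4 = 21.2/4 = 5.3
  S[V,V] = ((-1.6)·(-1.6) + (-2.6)·(-2.6) + (0.4)·(0.4) + (4.4)·(4.4) + (-0.6)·(-0.6)) / 4 = 29.2/4 = 7.3
  S = [[6.8, 5.3],
 [5.3, 7.3]].

Step 3 — invert S. det(S) = 6.8·7.3 - (5.3)² = 21.55.
  S^{-1} = (1/det) · [[d, -b], [-b, a]] = [[0.3387, -0.2459],
 [-0.2459, 0.3155]].

Step 4 — quadratic form (x̄ - mu_0)^T · S^{-1} · (x̄ - mu_0):
  S^{-1} · (x̄ - mu_0) = (1.3179, -1.0116),
  (x̄ - mu_0)^T · [...] = (3.6)·(1.3179) + (-0.4)·(-1.0116) = 5.149.

Step 5 — scale by n: T² = 5 · 5.149 = 25.7448.

T² ≈ 25.7448


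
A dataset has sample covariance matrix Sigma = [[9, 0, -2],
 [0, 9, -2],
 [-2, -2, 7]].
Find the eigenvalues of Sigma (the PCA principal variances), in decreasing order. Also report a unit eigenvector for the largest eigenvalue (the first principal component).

Step 1 — characteristic polynomial p(λ) = det(λI - Sigma) = λ³ - tr·λ² + c_1·λ - det, where tr = trace, c_1 = sum of the principal 2×2 minors, det = det(Sigma):
  tr = 9 + 9 + 7 = 25,
  c_1 = (9·9 - (0)²) + (9·7 - (-2)²) + (9·7 - (-2)²) = 81 + 59 + 59 = 199,
  det = 9·(9·7 - (-2)²) - (0)·((0)·7 - (-2)·(-2)) + (-2)·((0)·(-2) - 9·(-2)) = 9·(59) - (0)·(-4) + (-2)·(18) = 495.
  So p(λ) = λ³ - 25λ² + 199λ - 495.
Step 2 — look for an integer root (rational root theorem: any rational root is an integer divisor of 495). Testing λ = 5:
  p(5) = 125 - 625 + 995 - 495 = 0  ✓
  Dividing out (λ - 5): p(λ) = (λ - 5)(λ² - 20λ + 99).
Step 3 — remaining eigenvalues from the quadratic λ² - 20λ + 99 = 0:
  Δ = 20² - 4·99 = 400 - 396 = 4,  λ = (20 ± √4)/2 = (20 ± 2)/2 = 11 or 9.
  Sorted: λ_1 = 11,  λ_2 = 9,  λ_3 = 5  (check: sum = 25 = tr ✓).

Step 4 — unit eigenvector for λ_1 = 11: v spans the null space of (Sigma - λ_1 I), whose rows are
  r_1 = (-2, 0, -2),  r_2 = (0, -2, -2),  r_3 = (-2, -2, -4).
  v is orthogonal to every row, so take v ∝ r_1 × r_2 = ((0)·(-2) - (-2)·(-2), (-2)·(0) - (-2)·(-2), (-2)·(-2) - (0)·(0)) = (-4, -4, 4).
  Rescale (divide by 4; multiply by -1 so the first nonzero entry is positive): u = (1, 1, -1).
  ||u|| = √((1)² + (1)² + (-1)²) = √(3) ≈ 1.7321,  v_1 = u/||u|| ≈ (0.5774, 0.5774, -0.5774) (||v_1|| = 1).

λ_1 = 11,  λ_2 = 9,  λ_3 = 5;  v_1 ≈ (0.5774, 0.5774, -0.5774)


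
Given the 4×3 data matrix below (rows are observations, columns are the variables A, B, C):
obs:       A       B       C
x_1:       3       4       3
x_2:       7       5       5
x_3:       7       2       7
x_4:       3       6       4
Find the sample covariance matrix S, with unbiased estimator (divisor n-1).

Step 1 — column means:
  mean(A) = (3 + 7 + 7 + 3) / 4 = 20/4 = 5
  mean(B) = (4 + 5 + 2 + 6) / 4 = 17/4 = 4.25
  mean(C) = (3 + 5 + 7 + 4) / 4 = 19/4 = 4.75

Step 2 — sample covariance S[i,j] = (1/(n-1)) · Σ_k (x_{k,i} - mean_i) · (x_{k,j} - mean_j), with n-1 = 3.
  S[A,A] = ((-2)·(-2) + (2)·(2) + (2)·(2) + (-2)·(-2)) / 3 = 16/3 = 5.3333
  S[A,B] = ((-2)·(-0.25) + (2)·(0.75) + (2)·(-2.25) + (-2)·(1.75)) / 3 = -6/3 = -2
  S[A,C] = ((-2)·(-1.75) + (2)·(0.25) + (2)·(2.25) + (-2)·(-0.75)) / 3 = 10/3 = 3.3333
  S[B,B] = ((-0.25)·(-0.25) + (0.75)·(0.75) + (-2.25)·(-2.25) + (1.75)·(1.75)) / 3 = 8.75/3 = 2.9167
  S[B,C] = ((-0.25)·(-1.75) + (0.75)·(0.25) + (-2.25)·(2.25) + (1.75)·(-0.75)) / 3 = -5.75/3 = -1.9167
  S[C,C] = ((-1.75)·(-1.75) + (0.25)·(0.25) + (2.25)·(2.25) + (-0.75)·(-0.75)) / 3 = 8.75/3 = 2.9167

S is symmetric (S[j,i] = S[i,j]). Assembling:

S = [[5.3333, -2, 3.3333],
 [-2, 2.9167, -1.9167],
 [3.3333, -1.9167, 2.9167]]


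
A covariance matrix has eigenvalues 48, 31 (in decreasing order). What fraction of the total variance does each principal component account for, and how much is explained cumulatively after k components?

Step 1 — total variance = trace(Sigma) = Σ λ_i = 48 + 31 = 79.

Step 2 — fraction explained by component i = λ_i / Σ λ:
  PC1: 48/79 = 0.6076
  PC2: 31/79 = 0.3924

Step 3 — cumulative fraction after k components = (λ_1 + ... + λ_k) / Σ λ:
  k = 1: 48/79 = 0.6076
  k = 2: (48 + 31)/79 = 79/79 = 1

Summary (fraction, with percent):

explained: PC1 0.6076 (60.76%), PC2 0.3924 (39.24%);  cumulative: 0.6076, 1


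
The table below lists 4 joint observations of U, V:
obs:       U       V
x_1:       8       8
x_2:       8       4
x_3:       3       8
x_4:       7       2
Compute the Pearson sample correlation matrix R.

Step 1 — column means:
  mean(U) = (8 + 8 + 3 + 7) / 4 = 26/4 = 6.5
  mean(V) = (8 + 4 + 8 + 2) / 4 = 22/4 = 5.5

Step 2 — sample variances and covariances s[i,j] = (1/(n-1)) · Σ_k (x_{k,i} - mean_i) · (x_{k,j} - mean_j), with n-1 = 3:
  s[U,U] = ((1.5)·(1.5) + (1.5)·(1.5) + (-3.5)·(-3.5) + (0.5)·(0.5)) / 3 = 17/3 = 5.6667
  s[U,V] = ((1.5)·(2.5) + (1.5)·(-1.5) + (-3.5)·(2.5) + (0.5)·(-3.5)) / 3 = -9/3 = -3
  s[V,V] = ((2.5)·(2.5) + (-1.5)·(-1.5) + (2.5)·(2.5) + (-3.5)·(-3.5)) / 3 = 27/3 = 9
  Sample standard deviations s_i = √(s[i,i]):
  s(U) = √(5.6667) = 2.3805
  s(V) = √(9) = 3

Step 3 — r_{ij} = s_{ij} / (s_i · s_j):
  r[U,U] = 1 (diagonal).
  r[U,V] = -3 / (2.3805 · 3) = -3 / 7.1414 = -0.4201
  r[V,V] = 1 (diagonal).

R is symmetric with unit diagonal. Assembling:

R = [[1, -0.4201],
 [-0.4201, 1]]


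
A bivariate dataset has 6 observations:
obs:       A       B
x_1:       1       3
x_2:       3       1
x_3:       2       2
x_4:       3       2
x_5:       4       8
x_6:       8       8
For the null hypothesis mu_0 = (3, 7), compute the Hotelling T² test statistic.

Step 1 — sample mean vector:
  mean(A) = (1 + 3 + 2 + 3 + 4 + 8) / 6 = 21/6 = 3.5
  mean(B) = (3 + 1 + 2 + 2 + 8 + 8) / 6 = 24/6 = 4
  x̄ = (3.5, 4),  deviation x̄ - mu_0 = (3.5, 4) - (3, 7) = (0.5, -3).

Step 2 — sample covariance matrix, S[i,j] = (1/(n-1)) · Σ_k (x_{k,i} - mean_i) · (x_{k,j} - mean_j), divisor n-1 = 5:
  S[A,A] = ((-2.5)·(-2.5) + (-0.5)·(-0.5) + (-1.5)·(-1.5) + (-0.5)·(-0.5) + (0.5)·(0.5) + (4.5)·(4.5)) / 5 = 29.5/5 = 5.9
  S[A,B] = ((-2.5)·(-1) + (-0.5)·(-3) + (-1.5)·(-2) + (-0.5)·(-2) + (0.5)·(4) + (4.5)·(4)) / 5 = 28/5 = 5.6
  S[B,B] = ((-1)·(-1) + (-3)·(-3) + (-2)·(-2) + (-2)·(-2) + (4)·(4) + (4)·(4)) / 5 = 50/5 = 10
  S = [[5.9, 5.6],
 [5.6, 10]].

Step 3 — invert S. det(S) = 5.9·10 - (5.6)² = 27.64.
  S^{-1} = (1/det) · [[d, -b], [-b, a]] = [[0.3618, -0.2026],
 [-0.2026, 0.2135]].

Step 4 — quadratic form (x̄ - mu_0)^T · S^{-1} · (x̄ - mu_0):
  S^{-1} · (x̄ - mu_0) = (0.7887, -0.7417),
  (x̄ - mu_0)^T · [...] = (0.5)·(0.7887) + (-3)·(-0.7417) = 2.6194.

Step 5 — scale by n: T² = 6 · 2.6194 = 15.7164.

T² ≈ 15.7164


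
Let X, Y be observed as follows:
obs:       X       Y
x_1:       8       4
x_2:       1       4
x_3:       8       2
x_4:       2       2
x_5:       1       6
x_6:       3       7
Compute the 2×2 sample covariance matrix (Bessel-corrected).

Step 1 — column means:
  mean(X) = (8 + 1 + 8 + 2 + 1 + 3) / 6 = 23/6 = 3.8333
  mean(Y) = (4 + 4 + 2 + 2 + 6 + 7) / 6 = 25/6 = 4.1667

Step 2 — sample covariance S[i,j] = (1/(n-1)) · Σ_k (x_{k,i} - mean_i) · (x_{k,j} - mean_j), with n-1 = 5.
  S[X,X] = ((4.1667)·(4.1667) + (-2.8333)·(-2.8333) + (4.1667)·(4.1667) + (-1.8333)·(-1.8333) + (-2.8333)·(-2.8333) + (-0.8333)·(-0.8333)) / 5 = 54.8333/5 = 10.9667
  S[X,Y] = ((4.1667)·(-0.1667) + (-2.8333)·(-0.1667) + (4.1667)·(-2.1667) + (-1.8333)·(-2.1667) + (-2.8333)·(1.8333) + (-0.8333)·(2.8333)) / 5 = -12.8333/5 = -2.5667
  S[Y,Y] = ((-0.1667)·(-0.1667) + (-0.1667)·(-0.1667) + (-2.1667)·(-2.1667) + (-2.1667)·(-2.1667) + (1.8333)·(1.8333) + (2.8333)·(2.8333)) / 5 = 20.8333/5 = 4.1667

S is symmetric (S[j,i] = S[i,j]). Assembling:

S = [[10.9667, -2.5667],
 [-2.5667, 4.1667]]


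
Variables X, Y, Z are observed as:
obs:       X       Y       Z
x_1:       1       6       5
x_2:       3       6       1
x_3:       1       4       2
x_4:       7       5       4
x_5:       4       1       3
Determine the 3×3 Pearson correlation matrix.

Step 1 — column means:
  mean(X) = (1 + 3 + 1 + 7 + 4) / 5 = 16/5 = 3.2
  mean(Y) = (6 + 6 + 4 + 5 + 1) / 5 = 22/5 = 4.4
  mean(Z) = (5 + 1 + 2 + 4 + 3) / 5 = 15/5 = 3

Step 2 — sample variances and covariances s[i,j] = (1/(n-1)) · Σ_k (x_{k,i} - mean_i) · (x_{k,j} - mean_j), with n-1 = 4:
  s[X,X] = ((-2.2)·(-2.2) + (-0.2)·(-0.2) + (-2.2)·(-2.2) + (3.8)·(3.8) + (0.8)·(0.8)) / 4 = 24.8/4 = 6.2
  s[X,Y] = ((-2.2)·(1.6) + (-0.2)·(1.6) + (-2.2)·(-0.4) + (3.8)·(0.6) + (0.8)·(-3.4)) / 4 = -3.4/4 = -0.85
  s[X,Z] = ((-2.2)·(2) + (-0.2)·(-2) + (-2.2)·(-1) + (3.8)·(1) + (0.8)·(0)) / 4 = 2/4 = 0.5
  s[Y,Y] = ((1.6)·(1.6) + (1.6)·(1.6) + (-0.4)·(-0.4) + (0.6)·(0.6) + (-3.4)·(-3.4)) / 4 = 17.2/4 = 4.3
  s[Y,Z] = ((1.6)·(2) + (1.6)·(-2) + (-0.4)·(-1) + (0.6)·(1) + (-3.4)·(0)) / 4 = 1/4 = 0.25
  s[Z,Z] = ((2)·(2) + (-2)·(-2) + (-1)·(-1) + (1)·(1) + (0)·(0)) / 4 = 10/4 = 2.5
  Sample standard deviations s_i = √(s[i,i]):
  s(X) = √(6.2) = 2.49
  s(Y) = √(4.3) = 2.0736
  s(Z) = √(2.5) = 1.5811

Step 3 — r_{ij} = s_{ij} / (s_i · s_j):
  r[X,X] = 1 (diagonal).
  r[X,Y] = -0.85 / (2.49 · 2.0736) = -0.85 / 5.1633 = -0.1646
  r[X,Z] = 0.5 / (2.49 · 1.5811) = 0.5 / 3.937 = 0.127
  r[Y,Y] = 1 (diagonal).
  r[Y,Z] = 0.25 / (2.0736 · 1.5811) = 0.25 / 3.2787 = 0.0762
  r[Z,Z] = 1 (diagonal).

R is symmetric with unit diagonal. Assembling:

R = [[1, -0.1646, 0.127],
 [-0.1646, 1, 0.0762],
 [0.127, 0.0762, 1]]


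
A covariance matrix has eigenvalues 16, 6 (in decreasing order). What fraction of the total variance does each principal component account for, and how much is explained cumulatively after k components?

Step 1 — total variance = trace(Sigma) = Σ λ_i = 16 + 6 = 22.

Step 2 — fraction explained by component i = λ_i / Σ λ:
  PC1: 16/22 = 0.7273
  PC2: 6/22 = 0.2727

Step 3 — cumulative fraction after k components = (λ_1 + ... + λ_k) / Σ λ:
  k = 1: 16/22 = 0.7273
  k = 2: (16 + 6)/22 = 22/22 = 1

Summary (fraction, with percent):

explained: PC1 0.7273 (72.73%), PC2 0.2727 (27.27%);  cumulative: 0.7273, 1


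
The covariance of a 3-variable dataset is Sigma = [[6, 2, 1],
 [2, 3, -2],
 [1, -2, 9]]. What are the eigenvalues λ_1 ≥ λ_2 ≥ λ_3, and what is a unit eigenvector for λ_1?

Step 1 — characteristic polynomial p(λ) = det(λI - Sigma) = λ³ - tr·λ² + c_1·λ - det, where tr = trace, c_1 = sum of the principal 2×2 minors, det = det(Sigma):
  tr = 6 + 3 + 9 = 18,
  c_1 = (6·3 - (2)²) + (6·9 - (1)²) + (3·9 - (-2)²) = 14 + 53 + 23 = 90,
  det = 6·(3·9 - (-2)²) - (2)·((2)·9 - (-2)·(1)) + (1)·((2)·(-2) - 3·(1)) = 6·(23) - (2)·(20) + (1)·(-7) = 91.
  So p(λ) = λ³ - 18λ² + 90λ - 91.
Step 2 — look for an integer root (rational root theorem: any rational root is an integer divisor of 91). Testing λ = 7:
  p(7) = 343 - 882 + 630 - 91 = 0  ✓
  Dividing out (λ - 7): p(λ) = (λ - 7)(λ² - 11λ + 13).
Step 3 — remaining eigenvalues from the quadratic λ² - 11λ + 13 = 0:
  Δ = 11² - 4·13 = 121 - 52 = 69,  λ = (11 ± √69)/2 = (11 ± 8.3066)/2 ≈ 9.6533 or 1.3467.
  Sorted: λ_1 = 9.6533,  λ_2 = 7,  λ_3 = 1.3467  (check: sum = 18 = tr ✓).

Step 4 — unit eigenvector for λ_1 ≈ 9.6533: v spans the null space of (Sigma - λ_1 I), whose rows are
  r_1 = (-3.6533, 2, 1),  r_2 = (2, -6.6533, -2),  r_3 = (1, -2, -0.6533).
  v is orthogonal to every row, so take v ∝ r_1 × r_2 = ((2)·(-2) - (1)·(-6.6533), (1)·(2) - (-3.6533)·(-2), (-3.6533)·(-6.6533) - (2)·(2)) ≈ (2.6533, -5.3066, 20.3066).
  Let u = (2.6533, -5.3066, 20.3066).
  ||u|| = √((2.6533)² + (-5.3066)² + (20.3066)²) = √(447.5593) ≈ 21.1556,  v_1 = u/||u|| ≈ (0.1254, -0.2508, 0.9599) (||v_1|| = 1).

λ_1 = 9.6533,  λ_2 = 7,  λ_3 = 1.3467;  v_1 ≈ (0.1254, -0.2508, 0.9599)


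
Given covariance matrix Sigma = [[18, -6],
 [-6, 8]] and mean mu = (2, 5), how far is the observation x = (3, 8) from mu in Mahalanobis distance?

Step 1 — centre the observation: (x - mu) = (1, 3).

Step 2 — invert Sigma. det(Sigma) = 18·8 - (-6)² = 108.
  Sigma^{-1} = (1/det) · [[d, -b], [-b, a]] = [[0.0741, 0.0556],
 [0.0556, 0.1667]].

Step 3 — form the quadratic (x - mu)^T · Sigma^{-1} · (x - mu):
  Sigma^{-1} · (x - mu) = (0.2407, 0.5556).
  (x - mu)^T · [Sigma^{-1} · (x - mu)] = (1)·(0.2407) + (3)·(0.5556) = 1.9074.

Step 4 — take square root: d = √(1.9074) ≈ 1.3811.

d(x, mu) = √(1.9074) ≈ 1.3811


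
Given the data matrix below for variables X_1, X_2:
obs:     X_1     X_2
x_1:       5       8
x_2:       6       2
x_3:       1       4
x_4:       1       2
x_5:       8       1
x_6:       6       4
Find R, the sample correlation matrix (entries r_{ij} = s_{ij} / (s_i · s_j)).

Step 1 — column means:
  mean(X_1) = (5 + 6 + 1 + 1 + 8 + 6) / 6 = 27/6 = 4.5
  mean(X_2) = (8 + 2 + 4 + 2 + 1 + 4) / 6 = 21/6 = 3.5

Step 2 — sample variances and covariances s[i,j] = (1/(n-1)) · Σ_k (x_{k,i} - mean_i) · (x_{k,j} - mean_j), with n-1 = 5:
  s[X_1,X_1] = ((0.5)·(0.5) + (1.5)·(1.5) + (-3.5)·(-3.5) + (-3.5)·(-3.5) + (3.5)·(3.5) + (1.5)·(1.5)) / 5 = 41.5/5 = 8.3
  s[X_1,X_2] = ((0.5)·(4.5) + (1.5)·(-1.5) + (-3.5)·(0.5) + (-3.5)·(-1.5) + (3.5)·(-2.5) + (1.5)·(0.5)) / 5 = -4.5/5 = -0.9
  s[X_2,X_2] = ((4.5)·(4.5) + (-1.5)·(-1.5) + (0.5)·(0.5) + (-1.5)·(-1.5) + (-2.5)·(-2.5) + (0.5)·(0.5)) / 5 = 31.5/5 = 6.3
  Sample standard deviations s_i = √(s[i,i]):
  s(X_1) = √(8.3) = 2.881
  s(X_2) = √(6.3) = 2.51

Step 3 — r_{ij} = s_{ij} / (s_i · s_j):
  r[X_1,X_1] = 1 (diagonal).
  r[X_1,X_2] = -0.9 / (2.881 · 2.51) = -0.9 / 7.2312 = -0.1245
  r[X_2,X_2] = 1 (diagonal).

R is symmetric with unit diagonal. Assembling:

R = [[1, -0.1245],
 [-0.1245, 1]]


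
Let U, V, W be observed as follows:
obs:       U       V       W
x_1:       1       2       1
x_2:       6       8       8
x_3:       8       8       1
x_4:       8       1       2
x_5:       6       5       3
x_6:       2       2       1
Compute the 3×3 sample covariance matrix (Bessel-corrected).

Step 1 — column means:
  mean(U) = (1 + 6 + 8 + 8 + 6 + 2) / 6 = 31/6 = 5.1667
  mean(V) = (2 + 8 + 8 + 1 + 5 + 2) / 6 = 26/6 = 4.3333
  mean(W) = (1 + 8 + 1 + 2 + 3 + 1) / 6 = 16/6 = 2.6667

Step 2 — sample covariance S[i,j] = (1/(n-1)) · Σ_k (x_{k,i} - mean_i) · (x_{k,j} - mean_j), with n-1 = 5.
  S[U,U] = ((-4.1667)·(-4.1667) + (0.8333)·(0.8333) + (2.8333)·(2.8333) + (2.8333)·(2.8333) + (0.8333)·(0.8333) + (-3.1667)·(-3.1667)) / 5 = 44.8333/5 = 8.9667
  S[U,V] = ((-4.1667)·(-2.3333) + (0.8333)·(3.6667) + (2.8333)·(3.6667) + (2.8333)·(-3.3333) + (0.8333)·(0.6667) + (-3.1667)·(-2.3333)) / 5 = 21.6667/5 = 4.3333
  S[U,W] = ((-4.1667)·(-1.6667) + (0.8333)·(5.3333) + (2.8333)·(-1.6667) + (2.8333)·(-0.6667) + (0.8333)·(0.3333) + (-3.1667)·(-1.6667)) / 5 = 10.3333/5 = 2.0667
  S[V,V] = ((-2.3333)·(-2.3333) + (3.6667)·(3.6667) + (3.6667)·(3.6667) + (-3.3333)·(-3.3333) + (0.6667)·(0.6667) + (-2.3333)·(-2.3333)) / 5 = 49.3333/5 = 9.8667
  S[V,W] = ((-2.3333)·(-1.6667) + (3.6667)·(5.3333) + (3.6667)·(-1.6667) + (-3.3333)·(-0.6667) + (0.6667)·(0.3333) + (-2.3333)·(-1.6667)) / 5 = 23.6667/5 = 4.7333
  S[W,W] = ((-1.6667)·(-1.6667) + (5.3333)·(5.3333) + (-1.6667)·(-1.6667) + (-0.6667)·(-0.6667) + (0.3333)·(0.3333) + (-1.6667)·(-1.6667)) / 5 = 37.3333/5 = 7.4667

S is symmetric (S[j,i] = S[i,j]). Assembling:

S = [[8.9667, 4.3333, 2.0667],
 [4.3333, 9.8667, 4.7333],
 [2.0667, 4.7333, 7.4667]]


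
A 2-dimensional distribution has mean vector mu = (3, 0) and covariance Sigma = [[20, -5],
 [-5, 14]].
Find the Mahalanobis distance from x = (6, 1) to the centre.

Step 1 — centre the observation: (x - mu) = (3, 1).

Step 2 — invert Sigma. det(Sigma) = 20·14 - (-5)² = 255.
  Sigma^{-1} = (1/det) · [[d, -b], [-b, a]] = [[0.0549, 0.0196],
 [0.0196, 0.0784]].

Step 3 — form the quadratic (x - mu)^T · Sigma^{-1} · (x - mu):
  Sigma^{-1} · (x - mu) = (0.1843, 0.1373).
  (x - mu)^T · [Sigma^{-1} · (x - mu)] = (3)·(0.1843) + (1)·(0.1373) = 0.6902.

Step 4 — take square root: d = √(0.6902) ≈ 0.8308.

d(x, mu) = √(0.6902) ≈ 0.8308


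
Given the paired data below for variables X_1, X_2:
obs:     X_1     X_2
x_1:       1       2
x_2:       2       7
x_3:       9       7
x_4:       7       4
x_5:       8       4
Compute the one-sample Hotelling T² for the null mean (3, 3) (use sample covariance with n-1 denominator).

Step 1 — sample mean vector:
  mean(X_1) = (1 + 2 + 9 + 7 + 8) / 5 = 27/5 = 5.4
  mean(X_2) = (2 + 7 + 7 + 4 + 4) / 5 = 24/5 = 4.8
  x̄ = (5.4, 4.8),  deviation x̄ - mu_0 = (5.4, 4.8) - (3, 3) = (2.4, 1.8).

Step 2 — sample covariance matrix, S[i,j] = (1/(n-1)) · Σ_k (x_{k,i} - mean_i) · (x_{k,j} - mean_j), divisor n-1 = 4:
  S[X_1,X_1] = ((-4.4)·(-4.4) + (-3.4)·(-3.4) + (3.6)·(3.6) + (1.6)·(1.6) + (2.6)·(2.6)) / 4 = 53.2/4 = 13.3
  S[X_1,X_2] = ((-4.4)·(-2.8) + (-3.4)·(2.2) + (3.6)·(2.2) + (1.6)·(-0.8) + (2.6)·(-0.8)) / 4 = 9.4/4 = 2.35
  S[X_2,X_2] = ((-2.8)·(-2.8) + (2.2)·(2.2) + (2.2)·(2.2) + (-0.8)·(-0.8) + (-0.8)·(-0.8)) / 4 = 18.8/4 = 4.7
  S = [[13.3, 2.35],
 [2.35, 4.7]].

Step 3 — invert S. det(S) = 13.3·4.7 - (2.35)² = 56.9875.
  S^{-1} = (1/det) · [[d, -b], [-b, a]] = [[0.0825, -0.0412],
 [-0.0412, 0.2334]].

Step 4 — quadratic form (x̄ - mu_0)^T · S^{-1} · (x̄ - mu_0):
  S^{-1} · (x̄ - mu_0) = (0.1237, 0.3211),
  (x̄ - mu_0)^T · [...] = (2.4)·(0.1237) + (1.8)·(0.3211) = 0.8749.

Step 5 — scale by n: T² = 5 · 0.8749 = 4.3746.

T² ≈ 4.3746


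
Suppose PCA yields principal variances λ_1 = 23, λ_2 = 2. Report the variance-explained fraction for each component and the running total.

Step 1 — total variance = trace(Sigma) = Σ λ_i = 23 + 2 = 25.

Step 2 — fraction explained by component i = λ_i / Σ λ:
  PC1: 23/25 = 0.92
  PC2: 2/25 = 0.08

Step 3 — cumulative fraction after k components = (λ_1 + ... + λ_k) / Σ λ:
  k = 1: 23/25 = 0.92
  k = 2: (23 + 2)/25 = 25/25 = 1

Summary (fraction, with percent):

explained: PC1 0.92 (92%), PC2 0.08 (8%);  cumulative: 0.92, 1


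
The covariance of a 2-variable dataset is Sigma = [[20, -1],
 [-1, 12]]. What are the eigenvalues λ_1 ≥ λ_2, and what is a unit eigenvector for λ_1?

Step 1 — characteristic polynomial of 2×2 Sigma:
  det(Sigma - λI) = λ² - trace · λ + det = 0.
  trace = 20 + 12 = 32, det = 20·12 - (-1)² = 239.
Step 2 — discriminant:
  Δ = trace² - 4·det = 1024 - 956 = 68.
Step 3 — eigenvalues:
  λ = (trace ± √Δ)/2 = (32 ± 8.2462)/2,
  λ_1 = 20.1231,  λ_2 = 11.8769.

Step 4 — unit eigenvector for λ_1: solve (Sigma - λ_1 I)v = 0. First row:
  (20 - 20.1231)·v_x + (-1)·v_y = 0, i.e. (-0.1231)·v_x + (-1)·v_y = 0,
  so v ∝ (b, λ_1 - a) = (-1, 0.1231); multiply by -1 so the first entry is positive: u = (1, -0.1231).
  ||u|| = √((1)² + (-0.1231)²) = √(1.0152) ≈ 1.0075,
  v_1 = u/||u|| ≈ (0.9925, -0.1222) (||v_1|| = 1).

λ_1 = 20.1231,  λ_2 = 11.8769;  v_1 ≈ (0.9925, -0.1222)


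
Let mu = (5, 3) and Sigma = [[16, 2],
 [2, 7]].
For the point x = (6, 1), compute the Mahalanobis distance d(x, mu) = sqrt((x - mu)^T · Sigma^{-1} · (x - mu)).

Step 1 — centre the observation: (x - mu) = (1, -2).

Step 2 — invert Sigma. det(Sigma) = 16·7 - (2)² = 108.
  Sigma^{-1} = (1/det) · [[d, -b], [-b, a]] = [[0.0648, -0.0185],
 [-0.0185, 0.1481]].

Step 3 — form the quadratic (x - mu)^T · Sigma^{-1} · (x - mu):
  Sigma^{-1} · (x - mu) = (0.1019, -0.3148).
  (x - mu)^T · [Sigma^{-1} · (x - mu)] = (1)·(0.1019) + (-2)·(-0.3148) = 0.7315.

Step 4 — take square root: d = √(0.7315) ≈ 0.8553.

d(x, mu) = √(0.7315) ≈ 0.8553


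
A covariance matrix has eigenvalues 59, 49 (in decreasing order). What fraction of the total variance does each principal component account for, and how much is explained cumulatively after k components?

Step 1 — total variance = trace(Sigma) = Σ λ_i = 59 + 49 = 108.

Step 2 — fraction explained by component i = λ_i / Σ λ:
  PC1: 59/108 = 0.5463
  PC2: 49/108 = 0.4537

Step 3 — cumulative fraction after k components = (λ_1 + ... + λ_k) / Σ λ:
  k = 1: 59/108 = 0.5463
  k = 2: (59 + 49)/108 = 108/108 = 1

Summary (fraction, with percent):

explained: PC1 0.5463 (54.63%), PC2 0.4537 (45.37%);  cumulative: 0.5463, 1


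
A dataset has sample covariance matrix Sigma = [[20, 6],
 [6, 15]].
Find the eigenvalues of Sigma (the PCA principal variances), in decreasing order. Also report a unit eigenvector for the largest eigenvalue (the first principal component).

Step 1 — characteristic polynomial of 2×2 Sigma:
  det(Sigma - λI) = λ² - trace · λ + det = 0.
  trace = 20 + 15 = 35, det = 20·15 - (6)² = 264.
Step 2 — discriminant:
  Δ = trace² - 4·det = 1225 - 1056 = 169.
Step 3 — eigenvalues:
  λ = (trace ± √Δ)/2 = (35 ± 13)/2,
  λ_1 = 24,  λ_2 = 11.

Step 4 — unit eigenvector for λ_1: solve (Sigma - λ_1 I)v = 0. First row:
  (20 - 24)·v_x + (6)·v_y = 0, i.e. (-4)·v_x + (6)·v_y = 0,
  so v ∝ (b, λ_1 - a) = (6, 4) = u.
  ||u|| = √((6)² + (4)²) = √(52) ≈ 7.2111,
  v_1 = u/||u|| ≈ (0.8321, 0.5547) (||v_1|| = 1).

λ_1 = 24,  λ_2 = 11;  v_1 ≈ (0.8321, 0.5547)


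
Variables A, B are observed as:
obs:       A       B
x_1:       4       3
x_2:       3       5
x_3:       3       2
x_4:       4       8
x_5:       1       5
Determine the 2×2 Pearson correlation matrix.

Step 1 — column means:
  mean(A) = (4 + 3 + 3 + 4 + 1) / 5 = 15/5 = 3
  mean(B) = (3 + 5 + 2 + 8 + 5) / 5 = 23/5 = 4.6

Step 2 — sample variances and covariances s[i,j] = (1/(n-1)) · Σ_k (x_{k,i} - mean_i) · (x_{k,j} - mean_j), with n-1 = 4:
  s[A,A] = ((1)·(1) + (0)·(0) + (0)·(0) + (1)·(1) + (-2)·(-2)) / 4 = 6/4 = 1.5
  s[A,B] = ((1)·(-1.6) + (0)·(0.4) + (0)·(-2.6) + (1)·(3.4) + (-2)·(0.4)) / 4 = 1/4 = 0.25
  s[B,B] = ((-1.6)·(-1.6) + (0.4)·(0.4) + (-2.6)·(-2.6) + (3.4)·(3.4) + (0.4)·(0.4)) / 4 = 21.2/4 = 5.3
  Sample standard deviations s_i = √(s[i,i]):
  s(A) = √(1.5) = 1.2247
  s(B) = √(5.3) = 2.3022

Step 3 — r_{ij} = s_{ij} / (s_i · s_j):
  r[A,A] = 1 (diagonal).
  r[A,B] = 0.25 / (1.2247 · 2.3022) = 0.25 / 2.8196 = 0.0887
  r[B,B] = 1 (diagonal).

R is symmetric with unit diagonal. Assembling:

R = [[1, 0.0887],
 [0.0887, 1]]


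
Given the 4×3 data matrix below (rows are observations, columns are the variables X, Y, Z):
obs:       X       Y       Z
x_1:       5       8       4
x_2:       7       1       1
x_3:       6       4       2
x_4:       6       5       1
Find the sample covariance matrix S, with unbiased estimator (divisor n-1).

Step 1 — column means:
  mean(X) = (5 + 7 + 6 + 6) / 4 = 24/4 = 6
  mean(Y) = (8 + 1 + 4 + 5) / 4 = 18/4 = 4.5
  mean(Z) = (4 + 1 + 2 + 1) / 4 = 8/4 = 2

Step 2 — sample covariance S[i,j] = (1/(n-1)) · Σ_k (x_{k,i} - mean_i) · (x_{k,j} - mean_j), with n-1 = 3.
  S[X,X] = ((-1)·(-1) + (1)·(1) + (0)·(0) + (0)·(0)) / 3 = 2/3 = 0.6667
  S[X,Y] = ((-1)·(3.5) + (1)·(-3.5) + (0)·(-0.5) + (0)·(0.5)) / 3 = -7/3 = -2.3333
  S[X,Z] = ((-1)·(2) + (1)·(-1) + (0)·(0) + (0)·(-1)) / 3 = -3/3 = -1
  S[Y,Y] = ((3.5)·(3.5) + (-3.5)·(-3.5) + (-0.5)·(-0.5) + (0.5)·(0.5)) / 3 = 25/3 = 8.3333
  S[Y,Z] = ((3.5)·(2) + (-3.5)·(-1) + (-0.5)·(0) + (0.5)·(-1)) / 3 = 10/3 = 3.3333
  S[Z,Z] = ((2)·(2) + (-1)·(-1) + (0)·(0) + (-1)·(-1)) / 3 = 6/3 = 2

S is symmetric (S[j,i] = S[i,j]). Assembling:

S = [[0.6667, -2.3333, -1],
 [-2.3333, 8.3333, 3.3333],
 [-1, 3.3333, 2]]


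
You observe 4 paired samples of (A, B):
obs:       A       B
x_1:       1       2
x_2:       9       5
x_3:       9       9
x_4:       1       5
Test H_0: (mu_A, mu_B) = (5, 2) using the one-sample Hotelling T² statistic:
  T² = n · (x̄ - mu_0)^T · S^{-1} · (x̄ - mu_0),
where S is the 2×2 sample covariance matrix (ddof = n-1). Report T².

Step 1 — sample mean vector:
  mean(A) = (1 + 9 + 9 + 1) / 4 = 20/4 = 5
  mean(B) = (2 + 5 + 9 + 5) / 4 = 21/4 = 5.25
  x̄ = (5, 5.25),  deviation x̄ - mu_0 = (5, 5.25) - (5, 2) = (0, 3.25).

Step 2 — sample covariance matrix, S[i,j] = (1/(n-1)) · Σ_k (x_{k,i} - mean_i) · (x_{k,j} - mean_j), divisor n-1 = 3:
  S[A,A] = ((-4)·(-4) + (4)·(4) + (4)·(4) + (-4)·(-4)) / 3 = 64/3 = 21.3333
  S[A,B] = ((-4)·(-3.25) + (4)·(-0.25) + (4)·(3.75) + (-4)·(-0.25)) / 3 = 28/3 = 9.3333
  S[B,B] = ((-3.25)·(-3.25) + (-0.25)·(-0.25) + (3.75)·(3.75) + (-0.25)·(-0.25)) / 3 = 24.75/3 = 8.25
  S = [[21.3333, 9.3333],
 [9.3333, 8.25]].

Step 3 — invert S. det(S) = 21.3333·8.25 - (9.3333)² = 88.8889.
  S^{-1} = (1/det) · [[d, -b], [-b, a]] = [[0.0928, -0.105],
 [-0.105, 0.24]].

Step 4 — quadratic form (x̄ - mu_0)^T · S^{-1} · (x̄ - mu_0):
  S^{-1} · (x̄ - mu_0) = (-0.3412, 0.78),
  (x̄ - mu_0)^T · [...] = (0)·(-0.3412) + (3.25)·(0.78) = 2.535.

Step 5 — scale by n: T² = 4 · 2.535 = 10.14.

T² ≈ 10.14


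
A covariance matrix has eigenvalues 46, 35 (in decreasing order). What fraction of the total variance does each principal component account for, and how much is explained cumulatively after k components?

Step 1 — total variance = trace(Sigma) = Σ λ_i = 46 + 35 = 81.

Step 2 — fraction explained by component i = λ_i / Σ λ:
  PC1: 46/81 = 0.5679
  PC2: 35/81 = 0.4321

Step 3 — cumulative fraction after k components = (λ_1 + ... + λ_k) / Σ λ:
  k = 1: 46/81 = 0.5679
  k = 2: (46 + 35)/81 = 81/81 = 1

Summary (fraction, with percent):

explained: PC1 0.5679 (56.79%), PC2 0.4321 (43.21%);  cumulative: 0.5679, 1


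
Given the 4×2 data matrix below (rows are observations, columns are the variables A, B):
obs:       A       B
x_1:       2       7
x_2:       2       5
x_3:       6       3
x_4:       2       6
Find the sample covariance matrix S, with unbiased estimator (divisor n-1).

Step 1 — column means:
  mean(A) = (2 + 2 + 6 + 2) / 4 = 12/4 = 3
  mean(B) = (7 + 5 + 3 + 6) / 4 = 21/4 = 5.25

Step 2 — sample covariance S[i,j] = (1/(n-1)) · Σ_k (x_{k,i} - mean_i) · (x_{k,j} - mean_j), with n-1 = 3.
  S[A,A] = ((-1)·(-1) + (-1)·(-1) + (3)·(3) + (-1)·(-1)) / 3 = 12/3 = 4
  S[A,B] = ((-1)·(1.75) + (-1)·(-0.25) + (3)·(-2.25) + (-1)·(0.75)) / 3 = -9/3 = -3
  S[B,B] = ((1.75)·(1.75) + (-0.25)·(-0.25) + (-2.25)·(-2.25) + (0.75)·(0.75)) / 3 = 8.75/3 = 2.9167

S is symmetric (S[j,i] = S[i,j]). Assembling:

S = [[4, -3],
 [-3, 2.9167]]


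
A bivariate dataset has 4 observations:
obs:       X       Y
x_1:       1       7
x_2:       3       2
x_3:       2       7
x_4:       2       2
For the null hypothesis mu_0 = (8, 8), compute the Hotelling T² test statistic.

Step 1 — sample mean vector:
  mean(X) = (1 + 3 + 2 + 2) / 4 = 8/4 = 2
  mean(Y) = (7 + 2 + 7 + 2) / 4 = 18/4 = 4.5
  x̄ = (2, 4.5),  deviation x̄ - mu_0 = (2, 4.5) - (8, 8) = (-6, -3.5).

Step 2 — sample covariance matrix, S[i,j] = (1/(n-1)) · Σ_k (x_{k,i} - mean_i) · (x_{k,j} - mean_j), divisor n-1 = 3:
  S[X,X] = ((-1)·(-1) + (1)·(1) + (0)·(0) + (0)·(0)) / 3 = 2/3 = 0.6667
  S[X,Y] = ((-1)·(2.5) + (1)·(-2.5) + (0)·(2.5) + (0)·(-2.5)) / 3 = -5/3 = -1.6667
  S[Y,Y] = ((2.5)·(2.5) + (-2.5)·(-2.5) + (2.5)·(2.5) + (-2.5)·(-2.5)) / 3 = 25/3 = 8.3333
  S = [[0.6667, -1.6667],
 [-1.6667, 8.3333]].

Step 3 — invert S. det(S) = 0.6667·8.3333 - (-1.6667)² = 2.7778.
  S^{-1} = (1/det) · [[d, -b], [-b, a]] = [[3, 0.6],
 [0.6, 0.24]].

Step 4 — quadratic form (x̄ - mu_0)^T · S^{-1} · (x̄ - mu_0):
  S^{-1} · (x̄ - mu_0) = (-20.1, -4.44),
  (x̄ - mu_0)^T · [...] = (-6)·(-20.1) + (-3.5)·(-4.44) = 136.14.

Step 5 — scale by n: T² = 4 · 136.14 = 544.56.

T² ≈ 544.56


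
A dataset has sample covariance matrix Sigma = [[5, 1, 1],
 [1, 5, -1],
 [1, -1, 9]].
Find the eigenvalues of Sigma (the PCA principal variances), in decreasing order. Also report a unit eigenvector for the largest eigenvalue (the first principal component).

Step 1 — characteristic polynomial p(λ) = det(λI - Sigma) = λ³ - tr·λ² + c_1·λ - det, where tr = trace, c_1 = sum of the principal 2×2 minors, det = det(Sigma):
  tr = 5 + 5 + 9 = 19,
  c_1 = (5·5 - (1)²) + (5·9 - (1)²) + (5·9 - (-1)²) = 24 + 44 + 44 = 112,
  det = 5·(5·9 - (-1)²) - (1)·((1)·9 - (-1)·(1)) + (1)·((1)·(-1) - 5·(1)) = 5·(44) - (1)·(10) + (1)·(-6) = 204.
  So p(λ) = λ³ - 19λ² + 112λ - 204.
Step 2 — look for an integer root (rational root theorem: any rational root is an integer divisor of 204). Testing λ = 6:
  p(6) = 216 - 684 + 672 - 204 = 0  ✓
  Dividing out (λ - 6): p(λ) = (λ - 6)(λ² - 13λ + 34).
Step 3 — remaining eigenvalues from the quadratic λ² - 13λ + 34 = 0:
  Δ = 13² - 4·34 = 169 - 136 = 33,  λ = (13 ± √33)/2 = (13 ± 5.7446)/2 ≈ 9.3723 or 3.6277.
  Sorted: λ_1 = 9.3723,  λ_2 = 6,  λ_3 = 3.6277  (check: sum = 19 = tr ✓).

Step 4 — unit eigenvector for λ_1 ≈ 9.3723: v spans the null space of (Sigma - λ_1 I), whose rows are
  r_1 = (-4.3723, 1, 1),  r_2 = (1, -4.3723, -1),  r_3 = (1, -1, -0.3723).
  v is orthogonal to every row, so take v ∝ r_1 × r_2 = ((1)·(-1) - (1)·(-4.3723), (1)·(1) - (-4.3723)·(-1), (-4.3723)·(-4.3723) - (1)·(1)) ≈ (3.3723, -3.3723, 18.1168).
  Let u = (3.3723, -3.3723, 18.1168).
  ||u|| = √((3.3723)² + (-3.3723)² + (18.1168)²) = √(350.9646) ≈ 18.734,  v_1 = u/||u|| ≈ (0.18, -0.18, 0.9671) (||v_1|| = 1).

λ_1 = 9.3723,  λ_2 = 6,  λ_3 = 3.6277;  v_1 ≈ (0.18, -0.18, 0.9671)


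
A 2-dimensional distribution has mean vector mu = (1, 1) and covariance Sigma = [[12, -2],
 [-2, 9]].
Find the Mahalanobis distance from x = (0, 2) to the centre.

Step 1 — centre the observation: (x - mu) = (-1, 1).

Step 2 — invert Sigma. det(Sigma) = 12·9 - (-2)² = 104.
  Sigma^{-1} = (1/det) · [[d, -b], [-b, a]] = [[0.0865, 0.0192],
 [0.0192, 0.1154]].

Step 3 — form the quadratic (x - mu)^T · Sigma^{-1} · (x - mu):
  Sigma^{-1} · (x - mu) = (-0.0673, 0.0962).
  (x - mu)^T · [Sigma^{-1} · (x - mu)] = (-1)·(-0.0673) + (1)·(0.0962) = 0.1635.

Step 4 — take square root: d = √(0.1635) ≈ 0.4043.

d(x, mu) = √(0.1635) ≈ 0.4043


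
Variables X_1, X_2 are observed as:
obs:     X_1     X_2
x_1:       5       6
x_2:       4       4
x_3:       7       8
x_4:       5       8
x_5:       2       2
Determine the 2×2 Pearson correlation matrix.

Step 1 — column means:
  mean(X_1) = (5 + 4 + 7 + 5 + 2) / 5 = 23/5 = 4.6
  mean(X_2) = (6 + 4 + 8 + 8 + 2) / 5 = 28/5 = 5.6

Step 2 — sample variances and covariances s[i,j] = (1/(n-1)) · Σ_k (x_{k,i} - mean_i) · (x_{k,j} - mean_j), with n-1 = 4:
  s[X_1,X_1] = ((0.4)·(0.4) + (-0.6)·(-0.6) + (2.4)·(2.4) + (0.4)·(0.4) + (-2.6)·(-2.6)) / 4 = 13.2/4 = 3.3
  s[X_1,X_2] = ((0.4)·(0.4) + (-0.6)·(-1.6) + (2.4)·(2.4) + (0.4)·(2.4) + (-2.6)·(-3.6)) / 4 = 17.2/4 = 4.3
  s[X_2,X_2] = ((0.4)·(0.4) + (-1.6)·(-1.6) + (2.4)·(2.4) + (2.4)·(2.4) + (-3.6)·(-3.6)) / 4 = 27.2/4 = 6.8
  Sample standard deviations s_i = √(s[i,i]):
  s(X_1) = √(3.3) = 1.8166
  s(X_2) = √(6.8) = 2.6077

Step 3 — r_{ij} = s_{ij} / (s_i · s_j):
  r[X_1,X_1] = 1 (diagonal).
  r[X_1,X_2] = 4.3 / (1.8166 · 2.6077) = 4.3 / 4.7371 = 0.9077
  r[X_2,X_2] = 1 (diagonal).

R is symmetric with unit diagonal. Assembling:

R = [[1, 0.9077],
 [0.9077, 1]]


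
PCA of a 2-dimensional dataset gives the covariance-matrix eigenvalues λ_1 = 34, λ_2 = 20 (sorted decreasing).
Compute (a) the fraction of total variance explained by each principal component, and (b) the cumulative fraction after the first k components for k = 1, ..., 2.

Step 1 — total variance = trace(Sigma) = Σ λ_i = 34 + 20 = 54.

Step 2 — fraction explained by component i = λ_i / Σ λ:
  PC1: 34/54 = 0.6296
  PC2: 20/54 = 0.3704

Step 3 — cumulative fraction after k components = (λ_1 + ... + λ_k) / Σ λ:
  k = 1: 34/54 = 0.6296
  k = 2: (34 + 20)/54 = 54/54 = 1

Summary (fraction, with percent):

explained: PC1 0.6296 (62.96%), PC2 0.3704 (37.04%);  cumulative: 0.6296, 1


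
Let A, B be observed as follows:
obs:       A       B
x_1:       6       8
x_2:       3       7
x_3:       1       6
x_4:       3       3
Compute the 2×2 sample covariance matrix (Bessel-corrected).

Step 1 — column means:
  mean(A) = (6 + 3 + 1 + 3) / 4 = 13/4 = 3.25
  mean(B) = (8 + 7 + 6 + 3) / 4 = 24/4 = 6

Step 2 — sample covariance S[i,j] = (1/(n-1)) · Σ_k (x_{k,i} - mean_i) · (x_{k,j} - mean_j), with n-1 = 3.
  S[A,A] = ((2.75)·(2.75) + (-0.25)·(-0.25) + (-2.25)·(-2.25) + (-0.25)·(-0.25)) / 3 = 12.75/3 = 4.25
  S[A,B] = ((2.75)·(2) + (-0.25)·(1) + (-2.25)·(0) + (-0.25)·(-3)) / 3 = 6/3 = 2
  S[B,B] = ((2)·(2) + (1)·(1) + (0)·(0) + (-3)·(-3)) / 3 = 14/3 = 4.6667

S is symmetric (S[j,i] = S[i,j]). Assembling:

S = [[4.25, 2],
 [2, 4.6667]]


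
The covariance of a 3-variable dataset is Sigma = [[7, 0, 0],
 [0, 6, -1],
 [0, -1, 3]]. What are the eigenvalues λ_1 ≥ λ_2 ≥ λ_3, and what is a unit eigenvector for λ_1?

Step 1 — characteristic polynomial p(λ) = det(λI - Sigma) = λ³ - tr·λ² + c_1·λ - det, where tr = trace, c_1 = sum of the principal 2×2 minors, det = det(Sigma):
  tr = 7 + 6 + 3 = 16,
  c_1 = (7·6 - (0)²) + (7·3 - (0)²) + (6·3 - (-1)²) = 42 + 21 + 17 = 80,
  det = 7·(6·3 - (-1)²) - (0)·((0)·3 - (-1)·(0)) + (0)·((0)·(-1) - 6·(0)) = 7·(17) - (0)·(0) + (0)·(0) = 119.
  So p(λ) = λ³ - 16λ² + 80λ - 119.
Step 2 — look for an integer root (rational root theorem: any rational root is an integer divisor of 119). Testing λ = 7:
  p(7) = 343 - 784 + 560 - 119 = 0  ✓
  Dividing out (λ - 7): p(λ) = (λ - 7)(λ² - 9λ + 17).
Step 3 — remaining eigenvalues from the quadratic λ² - 9λ + 17 = 0:
  Δ = 9² - 4·17 = 81 - 68 = 13,  λ = (9 ± √13)/2 = (9 ± 3.6056)/2 ≈ 6.3028 or 2.6972.
  Sorted: λ_1 = 7,  λ_2 = 6.3028,  λ_3 = 2.6972  (check: sum = 16 = tr ✓).

Step 4 — unit eigenvector for λ_1 = 7: v spans the null space of (Sigma - λ_1 I), whose rows are
  r_1 = (0, 0, 0),  r_2 = (0, -1, -1),  r_3 = (0, -1, -4).
  v is orthogonal to every row, so take v ∝ r_2 × r_3 = ((-1)·(-4) - (-1)·(-1), (-1)·(0) - (0)·(-4), (0)·(-1) - (-1)·(0)) = (3, 0, 0).
  Rescale (divide by 3): u = (1, 0, 0).
  ||u|| = √((1)² + (0)² + (0)²) = √(1) = 1,  v_1 = u/||u|| ≈ (1, 0, 0) (||v_1|| = 1).

λ_1 = 7,  λ_2 = 6.3028,  λ_3 = 2.6972;  v_1 ≈ (1, 0, 0)


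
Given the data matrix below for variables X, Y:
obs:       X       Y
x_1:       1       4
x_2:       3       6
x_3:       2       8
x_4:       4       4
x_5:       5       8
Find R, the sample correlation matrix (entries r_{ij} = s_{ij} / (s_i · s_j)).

Step 1 — column means:
  mean(X) = (1 + 3 + 2 + 4 + 5) / 5 = 15/5 = 3
  mean(Y) = (4 + 6 + 8 + 4 + 8) / 5 = 30/5 = 6

Step 2 — sample variances and covariances s[i,j] = (1/(n-1)) · Σ_k (x_{k,i} - mean_i) · (x_{k,j} - mean_j), with n-1 = 4:
  s[X,X] = ((-2)·(-2) + (0)·(0) + (-1)·(-1) + (1)·(1) + (2)·(2)) / 4 = 10/4 = 2.5
  s[X,Y] = ((-2)·(-2) + (0)·(0) + (-1)·(2) + (1)·(-2) + (2)·(2)) / 4 = 4/4 = 1
  s[Y,Y] = ((-2)·(-2) + (0)·(0) + (2)·(2) + (-2)·(-2) + (2)·(2)) / 4 = 16/4 = 4
  Sample standard deviations s_i = √(s[i,i]):
  s(X) = √(2.5) = 1.5811
  s(Y) = √(4) = 2

Step 3 — r_{ij} = s_{ij} / (s_i · s_j):
  r[X,X] = 1 (diagonal).
  r[X,Y] = 1 / (1.5811 · 2) = 1 / 3.1623 = 0.3162
  r[Y,Y] = 1 (diagonal).

R is symmetric with unit diagonal. Assembling:

R = [[1, 0.3162],
 [0.3162, 1]]


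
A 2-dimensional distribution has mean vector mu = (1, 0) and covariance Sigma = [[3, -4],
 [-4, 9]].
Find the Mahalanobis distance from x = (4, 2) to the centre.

Step 1 — centre the observation: (x - mu) = (3, 2).

Step 2 — invert Sigma. det(Sigma) = 3·9 - (-4)² = 11.
  Sigma^{-1} = (1/det) · [[d, -b], [-b, a]] = [[0.8182, 0.3636],
 [0.3636, 0.2727]].

Step 3 — form the quadratic (x - mu)^T · Sigma^{-1} · (x - mu):
  Sigma^{-1} · (x - mu) = (3.1818, 1.6364).
  (x - mu)^T · [Sigma^{-1} · (x - mu)] = (3)·(3.1818) + (2)·(1.6364) = 12.8182.

Step 4 — take square root: d = √(12.8182) ≈ 3.5802.

d(x, mu) = √(12.8182) ≈ 3.5802


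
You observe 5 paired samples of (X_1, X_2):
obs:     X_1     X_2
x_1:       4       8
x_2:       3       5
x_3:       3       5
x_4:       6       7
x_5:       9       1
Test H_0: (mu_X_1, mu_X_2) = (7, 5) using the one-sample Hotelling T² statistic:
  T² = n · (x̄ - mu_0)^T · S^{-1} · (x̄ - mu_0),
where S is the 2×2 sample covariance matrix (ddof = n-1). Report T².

Step 1 — sample mean vector:
  mean(X_1) = (4 + 3 + 3 + 6 + 9) / 5 = 25/5 = 5
  mean(X_2) = (8 + 5 + 5 + 7 + 1) / 5 = 26/5 = 5.2
  x̄ = (5, 5.2),  deviation x̄ - mu_0 = (5, 5.2) - (7, 5) = (-2, 0.2).

Step 2 — sample covariance matrix, S[i,j] = (1/(n-1)) · Σ_k (x_{k,i} - mean_i) · (x_{k,j} - mean_j), divisor n-1 = 4:
  S[X_1,X_1] = ((-1)·(-1) + (-2)·(-2) + (-2)·(-2) + (1)·(1) + (4)·(4)) / 4 = 26/4 = 6.5
  S[X_1,X_2] = ((-1)·(2.8) + (-2)·(-0.2) + (-2)·(-0.2) + (1)·(1.8) + (4)·(-4.2)) / 4 = -17/4 = -4.25
  S[X_2,X_2] = ((2.8)·(2.8) + (-0.2)·(-0.2) + (-0.2)·(-0.2) + (1.8)·(1.8) + (-4.2)·(-4.2)) / 4 = 28.8/4 = 7.2
  S = [[6.5, -4.25],
 [-4.25, 7.2]].

Step 3 — invert S. det(S) = 6.5·7.2 - (-4.25)² = 28.7375.
  S^{-1} = (1/det) · [[d, -b], [-b, a]] = [[0.2505, 0.1479],
 [0.1479, 0.2262]].

Step 4 — quadratic form (x̄ - mu_0)^T · S^{-1} · (x̄ - mu_0):
  S^{-1} · (x̄ - mu_0) = (-0.4715, -0.2505),
  (x̄ - mu_0)^T · [...] = (-2)·(-0.4715) + (0.2)·(-0.2505) = 0.8929.

Step 5 — scale by n: T² = 5 · 0.8929 = 4.4645.

T² ≈ 4.4645


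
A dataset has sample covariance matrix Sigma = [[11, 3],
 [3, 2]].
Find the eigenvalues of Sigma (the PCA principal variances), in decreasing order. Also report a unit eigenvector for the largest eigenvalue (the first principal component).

Step 1 — characteristic polynomial of 2×2 Sigma:
  det(Sigma - λI) = λ² - trace · λ + det = 0.
  trace = 11 + 2 = 13, det = 11·2 - (3)² = 13.
Step 2 — discriminant:
  Δ = trace² - 4·det = 169 - 52 = 117.
Step 3 — eigenvalues:
  λ = (trace ± √Δ)/2 = (13 ± 10.8167)/2,
  λ_1 = 11.9083,  λ_2 = 1.0917.

Step 4 — unit eigenvector for λ_1: solve (Sigma - λ_1 I)v = 0. First row:
  (11 - 11.9083)·v_x + (3)·v_y = 0, i.e. (-0.9083)·v_x + (3)·v_y = 0,
  so v ∝ (b, λ_1 - a) = (3, 0.9083) = u.
  ||u|| = √((3)² + (0.9083)²) = √(9.8251) ≈ 3.1345,
  v_1 = u/||u|| ≈ (0.9571, 0.2898) (||v_1|| = 1).

λ_1 = 11.9083,  λ_2 = 1.0917;  v_1 ≈ (0.9571, 0.2898)


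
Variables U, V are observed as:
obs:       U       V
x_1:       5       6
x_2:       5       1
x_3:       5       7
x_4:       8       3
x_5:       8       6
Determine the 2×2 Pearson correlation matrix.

Step 1 — column means:
  mean(U) = (5 + 5 + 5 + 8 + 8) / 5 = 31/5 = 6.2
  mean(V) = (6 + 1 + 7 + 3 + 6) / 5 = 23/5 = 4.6

Step 2 — sample variances and covariances s[i,j] = (1/(n-1)) · Σ_k (x_{k,i} - mean_i) · (x_{k,j} - mean_j), with n-1 = 4:
  s[U,U] = ((-1.2)·(-1.2) + (-1.2)·(-1.2) + (-1.2)·(-1.2) + (1.8)·(1.8) + (1.8)·(1.8)) / 4 = 10.8/4 = 2.7
  s[U,V] = ((-1.2)·(1.4) + (-1.2)·(-3.6) + (-1.2)·(2.4) + (1.8)·(-1.6) + (1.8)·(1.4)) / 4 = -0.6/4 = -0.15
  s[V,V] = ((1.4)·(1.4) + (-3.6)·(-3.6) + (2.4)·(2.4) + (-1.6)·(-1.6) + (1.4)·(1.4)) / 4 = 25.2/4 = 6.3
  Sample standard deviations s_i = √(s[i,i]):
  s(U) = √(2.7) = 1.6432
  s(V) = √(6.3) = 2.51

Step 3 — r_{ij} = s_{ij} / (s_i · s_j):
  r[U,U] = 1 (diagonal).
  r[U,V] = -0.15 / (1.6432 · 2.51) = -0.15 / 4.1243 = -0.0364
  r[V,V] = 1 (diagonal).

R is symmetric with unit diagonal. Assembling:

R = [[1, -0.0364],
 [-0.0364, 1]]
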